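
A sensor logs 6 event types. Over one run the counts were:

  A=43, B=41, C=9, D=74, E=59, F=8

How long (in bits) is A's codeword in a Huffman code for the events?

2

Build the tree from the bottom:
combine F(8), C(9) → 17
combine 17, B(41) → 58
combine A(43), 58 → 101
combine E(59), D(74) → 133
combine 101, 133 → 234
A's leaf is at depth 2, giving a 2-bit codeword.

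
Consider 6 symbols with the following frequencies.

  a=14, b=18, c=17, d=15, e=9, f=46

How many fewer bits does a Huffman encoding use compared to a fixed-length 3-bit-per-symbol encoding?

69

Fixed-length: 3 bits × 119 symbols = 357 bits.
Huffman merges:
combine e(9), a(14) → 23
combine d(15), c(17) → 32
combine b(18), 23 → 41
combine 32, 41 → 73
combine f(46), 73 → 119
Huffman total = 23 + 32 + 41 + 73 + 119 = 288 bits.
Saving = 357 − 288 = 69 bits.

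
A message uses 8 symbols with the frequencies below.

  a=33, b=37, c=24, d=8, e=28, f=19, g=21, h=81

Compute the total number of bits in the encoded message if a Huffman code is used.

Build the Huffman tree bottom-up:
combine d(8), f(19) → 27
combine g(21), c(24) → 45
combine 27, e(28) → 55
combine a(33), b(37) → 70
combine 45, 55 → 100
combine 70, h(81) → 151
combine 100, 151 → 251
Each symbol's bit-cost is frequency × depth; summing gives 699 bits (equivalently 27 + 45 + 55 + 70 + 100 + 151 + 251).

699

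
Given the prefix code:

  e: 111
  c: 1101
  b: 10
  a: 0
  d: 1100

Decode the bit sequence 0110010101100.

Read left to right; each codeword is recognised as soon as it completes (prefix code):
  0→a | 1100→d | 10→b | 10→b | 1100→d
Decoded message: adbbd

adbbd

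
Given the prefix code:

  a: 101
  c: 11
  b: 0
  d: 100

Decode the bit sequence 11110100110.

ccbdcb

Read left to right; each codeword is recognised as soon as it completes (prefix code):
  11→c | 11→c | 0→b | 100→d | 11→c | 0→b
Decoded message: ccbdcb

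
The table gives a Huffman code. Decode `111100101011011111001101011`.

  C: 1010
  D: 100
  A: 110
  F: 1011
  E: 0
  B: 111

Read left to right; each codeword is recognised as soon as it completes (prefix code):
  111→B | 100→D | 1010→C | 110→A | 111→B | 110→A | 0→E | 110→A | 1011→F
Decoded message: BDCABAEAF

BDCABAEAF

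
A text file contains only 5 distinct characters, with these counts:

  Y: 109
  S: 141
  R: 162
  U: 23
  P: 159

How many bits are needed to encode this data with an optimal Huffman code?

1320

Merge the two smallest weights repeatedly:
merge U(23) and Y(109): 132
merge 132 and S(141): 273
merge P(159) and R(162): 321
merge 273 and 321: 594
Each symbol's bit-cost is frequency × depth; summing gives 1320 bits (equivalently 132 + 273 + 321 + 594).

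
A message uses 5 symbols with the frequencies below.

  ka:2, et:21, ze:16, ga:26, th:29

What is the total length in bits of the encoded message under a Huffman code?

Merge the two smallest weights repeatedly:
merge ka(2) and ze(16): 18
merge 18 and et(21): 39
merge ga(26) and th(29): 55
merge 39 and 55: 94
Total encoded bits = sum of merged weights = 18 + 39 + 55 + 94 = 206.

206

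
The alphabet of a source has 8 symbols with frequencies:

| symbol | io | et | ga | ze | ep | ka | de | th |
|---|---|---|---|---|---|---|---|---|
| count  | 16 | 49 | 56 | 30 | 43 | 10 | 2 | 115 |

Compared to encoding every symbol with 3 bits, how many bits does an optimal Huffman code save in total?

Fixed-length: 3 bits × 321 symbols = 963 bits.
Huffman merges:
merge de(2) and ka(10): 12
merge 12 and io(16): 28
merge 28 and ze(30): 58
merge ep(43) and et(49): 92
merge ga(56) and 58: 114
merge 92 and 114: 206
merge th(115) and 206: 321
Huffman total = 12 + 28 + 58 + 92 + 114 + 206 + 321 = 831 bits.
Saving = 963 − 831 = 132 bits.

132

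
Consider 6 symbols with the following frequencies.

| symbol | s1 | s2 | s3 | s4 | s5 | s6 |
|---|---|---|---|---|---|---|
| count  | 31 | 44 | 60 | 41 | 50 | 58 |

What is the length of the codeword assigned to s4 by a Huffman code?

3

Huffman merges, smallest pair first:
s1(31) + s4(41) → 72
s2(44) + s5(50) → 94
s6(58) + s3(60) → 118
72 + 94 → 166
118 + 166 → 284
s4's leaf is at depth 3, giving a 3-bit codeword.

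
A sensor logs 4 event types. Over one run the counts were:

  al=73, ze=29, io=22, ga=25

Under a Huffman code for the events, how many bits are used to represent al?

Repeatedly merge the two smallest:
io(22) + ga(25) → 47
ze(29) + 47 → 76
al(73) + 76 → 149
al is merged only at the final step, so code length = 1.

1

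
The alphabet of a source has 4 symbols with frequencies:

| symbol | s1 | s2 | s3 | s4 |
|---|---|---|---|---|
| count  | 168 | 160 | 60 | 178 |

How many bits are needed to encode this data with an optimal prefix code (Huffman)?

Greedily combine the two least-frequent nodes:
merge s3(60) and s2(160): 220
merge s1(168) and s4(178): 346
merge 220 and 346: 566
Each symbol's bit-cost is frequency × depth; summing gives 1132 bits (equivalently 220 + 346 + 566).

1132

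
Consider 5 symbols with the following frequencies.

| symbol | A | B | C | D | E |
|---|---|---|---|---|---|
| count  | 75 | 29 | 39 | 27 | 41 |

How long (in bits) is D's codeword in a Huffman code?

Build the tree from the bottom:
merge D(27) and B(29): 56
merge C(39) and E(41): 80
merge 56 and A(75): 131
merge 80 and 131: 211
D sits 3 levels below the root, so its codeword is 3 bits.

3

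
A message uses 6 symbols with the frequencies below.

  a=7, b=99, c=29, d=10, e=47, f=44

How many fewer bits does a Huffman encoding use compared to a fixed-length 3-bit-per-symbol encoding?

182

Fixed-length: 3 bits × 236 symbols = 708 bits.
Huffman merges:
combine a(7), d(10) → 17
combine 17, c(29) → 46
combine f(44), 46 → 90
combine e(47), 90 → 137
combine b(99), 137 → 236
Huffman total = 17 + 46 + 90 + 137 + 236 = 526 bits.
Saving = 708 − 526 = 182 bits.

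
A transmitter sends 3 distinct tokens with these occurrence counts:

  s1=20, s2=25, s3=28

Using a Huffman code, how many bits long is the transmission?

Greedily combine the two least-frequent nodes:
combine s1(20), s2(25) → 45
combine s3(28), 45 → 73
The encoded length is the sum of every internal node's weight: 45 + 73 = 118 bits.

118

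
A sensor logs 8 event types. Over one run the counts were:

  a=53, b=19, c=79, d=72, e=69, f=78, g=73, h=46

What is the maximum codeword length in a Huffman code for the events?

Merge the two lowest-weight nodes at each step:
merge b(19) and h(46): 65
merge a(53) and 65: 118
merge e(69) and d(72): 141
merge g(73) and f(78): 151
merge c(79) and 118: 197
merge 141 and 151: 292
merge 197 and 292: 489
Maximum depth reached is 4.

4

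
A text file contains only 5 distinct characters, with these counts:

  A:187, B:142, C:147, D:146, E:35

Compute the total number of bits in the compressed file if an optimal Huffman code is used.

1491

Greedily combine the two least-frequent nodes:
E(35) + B(142) → 177
D(146) + C(147) → 293
177 + A(187) → 364
293 + 364 → 657
The encoded length is the sum of every internal node's weight: 177 + 293 + 364 + 657 = 1491 bits.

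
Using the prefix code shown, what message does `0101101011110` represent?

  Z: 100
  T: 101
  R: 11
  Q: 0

QTTQRRQ

Read left to right; each codeword is recognised as soon as it completes (prefix code):
  0→Q | 101→T | 101→T | 0→Q | 11→R | 11→R | 0→Q
Decoded message: QTTQRRQ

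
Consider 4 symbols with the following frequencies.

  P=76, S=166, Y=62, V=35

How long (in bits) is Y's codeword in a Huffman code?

Repeatedly merge the two smallest:
V(35) + Y(62) → 97
P(76) + 97 → 173
S(166) + 173 → 339
Y sits 3 levels below the root, so its codeword is 3 bits.

3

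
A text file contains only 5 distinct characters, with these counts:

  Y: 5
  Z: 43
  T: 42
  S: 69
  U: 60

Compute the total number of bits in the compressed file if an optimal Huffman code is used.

Merge the two smallest weights repeatedly:
Y(5) + T(42) → 47
Z(43) + 47 → 90
U(60) + S(69) → 129
90 + 129 → 219
Total encoded bits = sum of merged weights = 47 + 90 + 129 + 219 = 485.

485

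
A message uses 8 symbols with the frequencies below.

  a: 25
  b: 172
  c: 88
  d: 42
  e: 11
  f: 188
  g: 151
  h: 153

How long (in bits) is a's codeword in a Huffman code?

Huffman merges, smallest pair first:
e(11) + a(25) → 36
36 + d(42) → 78
78 + c(88) → 166
g(151) + h(153) → 304
166 + b(172) → 338
f(188) + 304 → 492
338 + 492 → 830
a sits 5 levels below the root, so its codeword is 5 bits.

5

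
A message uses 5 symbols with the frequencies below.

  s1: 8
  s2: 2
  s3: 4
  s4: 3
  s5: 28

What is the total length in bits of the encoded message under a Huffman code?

76

Greedily combine the two least-frequent nodes:
merge s2(2) and s4(3): 5
merge s3(4) and 5: 9
merge s1(8) and 9: 17
merge 17 and s5(28): 45
The encoded length is the sum of every internal node's weight: 5 + 9 + 17 + 45 = 76 bits.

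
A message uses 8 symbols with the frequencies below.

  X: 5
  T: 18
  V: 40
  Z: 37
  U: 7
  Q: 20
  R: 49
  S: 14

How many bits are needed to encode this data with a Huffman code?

519

Build the Huffman tree bottom-up:
merge X(5) and U(7): 12
merge 12 and S(14): 26
merge T(18) and Q(20): 38
merge 26 and Z(37): 63
merge 38 and V(40): 78
merge R(49) and 63: 112
merge 78 and 112: 190
The encoded length is the sum of every internal node's weight: 12 + 26 + 38 + 63 + 78 + 112 + 190 = 519 bits.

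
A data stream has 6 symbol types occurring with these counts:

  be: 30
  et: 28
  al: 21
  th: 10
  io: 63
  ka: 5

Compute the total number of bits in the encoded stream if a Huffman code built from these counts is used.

Build the Huffman tree bottom-up:
merge ka(5) and th(10): 15
merge 15 and al(21): 36
merge et(28) and be(30): 58
merge 36 and 58: 94
merge io(63) and 94: 157
Total encoded bits = sum of merged weights = 15 + 36 + 58 + 94 + 157 = 360.

360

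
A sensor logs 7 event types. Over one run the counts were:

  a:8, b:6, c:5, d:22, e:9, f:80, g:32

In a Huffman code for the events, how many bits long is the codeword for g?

Build the tree from the bottom:
combine c(5), b(6) → 11
combine a(8), e(9) → 17
combine 11, 17 → 28
combine d(22), 28 → 50
combine g(32), 50 → 82
combine f(80), 82 → 162
g sits 2 levels below the root, so its codeword is 2 bits.

2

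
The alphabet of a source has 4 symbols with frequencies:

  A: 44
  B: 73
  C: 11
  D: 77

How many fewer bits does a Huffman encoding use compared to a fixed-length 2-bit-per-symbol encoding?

22

Fixed-length: 2 bits × 205 symbols = 410 bits.
Huffman merges:
C(11) + A(44) → 55
55 + B(73) → 128
D(77) + 128 → 205
Huffman total = 55 + 128 + 205 = 388 bits.
Saving = 410 − 388 = 22 bits.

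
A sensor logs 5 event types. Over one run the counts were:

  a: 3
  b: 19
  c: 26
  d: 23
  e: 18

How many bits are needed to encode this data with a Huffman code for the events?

199

Merge the two smallest weights repeatedly:
combine a(3), e(18) → 21
combine b(19), 21 → 40
combine d(23), c(26) → 49
combine 40, 49 → 89
Total encoded bits = sum of merged weights = 21 + 40 + 49 + 89 = 199.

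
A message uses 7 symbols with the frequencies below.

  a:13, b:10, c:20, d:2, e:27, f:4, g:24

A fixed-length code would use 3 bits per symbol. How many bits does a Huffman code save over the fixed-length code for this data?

Fixed-length: 3 bits × 100 symbols = 300 bits.
Huffman merges:
d(2) + f(4) → 6
6 + b(10) → 16
a(13) + 16 → 29
c(20) + g(24) → 44
e(27) + 29 → 56
44 + 56 → 100
Huffman total = 6 + 16 + 29 + 44 + 56 + 100 = 251 bits.
Saving = 300 − 251 = 49 bits.

49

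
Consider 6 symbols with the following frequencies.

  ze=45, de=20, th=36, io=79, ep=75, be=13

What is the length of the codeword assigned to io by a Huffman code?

Huffman merges, smallest pair first:
merge be(13) and de(20): 33
merge 33 and th(36): 69
merge ze(45) and 69: 114
merge ep(75) and io(79): 154
merge 114 and 154: 268
io sits 2 levels below the root, so its codeword is 2 bits.

2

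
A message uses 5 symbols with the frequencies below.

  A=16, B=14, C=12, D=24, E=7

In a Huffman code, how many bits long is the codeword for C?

Repeatedly merge the two smallest:
merge E(7) and C(12): 19
merge B(14) and A(16): 30
merge 19 and D(24): 43
merge 30 and 43: 73
The subtree containing C is merged 3 times, so code length = 3.

3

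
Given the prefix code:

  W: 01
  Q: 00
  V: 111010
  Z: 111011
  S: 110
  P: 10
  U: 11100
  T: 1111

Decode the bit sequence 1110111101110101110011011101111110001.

ZSVUSZTQW

Read left to right; each codeword is recognised as soon as it completes (prefix code):
  111011→Z | 110→S | 111010→V | 11100→U | 110→S | 111011→Z | 1111→T | 00→Q | 01→W
Decoded message: ZSVUSZTQW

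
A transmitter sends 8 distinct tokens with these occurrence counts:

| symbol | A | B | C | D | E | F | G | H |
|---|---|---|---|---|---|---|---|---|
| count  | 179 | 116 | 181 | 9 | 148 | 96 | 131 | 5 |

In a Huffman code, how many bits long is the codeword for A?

2

Huffman merges, smallest pair first:
combine H(5), D(9) → 14
combine 14, F(96) → 110
combine 110, B(116) → 226
combine G(131), E(148) → 279
combine A(179), C(181) → 360
combine 226, 279 → 505
combine 360, 505 → 865
A sits 2 levels below the root, so its codeword is 2 bits.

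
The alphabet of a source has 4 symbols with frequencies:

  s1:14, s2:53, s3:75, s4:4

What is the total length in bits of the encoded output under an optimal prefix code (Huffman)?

Build the Huffman tree bottom-up:
merge s4(4) and s1(14): 18
merge 18 and s2(53): 71
merge 71 and s3(75): 146
Each symbol's bit-cost is frequency × depth; summing gives 235 bits (equivalently 18 + 71 + 146).

235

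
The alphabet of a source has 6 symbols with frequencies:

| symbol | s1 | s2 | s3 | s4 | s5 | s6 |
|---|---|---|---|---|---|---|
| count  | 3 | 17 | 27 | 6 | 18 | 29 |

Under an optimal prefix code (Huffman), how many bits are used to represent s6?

Build the tree from the bottom:
s1(3) + s4(6) → 9
9 + s2(17) → 26
s5(18) + 26 → 44
s3(27) + s6(29) → 56
44 + 56 → 100
The subtree containing s6 is merged 2 times, so code length = 2.

2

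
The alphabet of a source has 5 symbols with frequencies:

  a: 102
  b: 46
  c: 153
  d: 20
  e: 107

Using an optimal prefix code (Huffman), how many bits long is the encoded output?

922

Greedily combine the two least-frequent nodes:
d(20) + b(46) → 66
66 + a(102) → 168
e(107) + c(153) → 260
168 + 260 → 428
The encoded length is the sum of every internal node's weight: 66 + 168 + 260 + 428 = 922 bits.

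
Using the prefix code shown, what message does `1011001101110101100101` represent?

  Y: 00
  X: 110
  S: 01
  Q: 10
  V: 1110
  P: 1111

Read left to right; each codeword is recognised as soon as it completes (prefix code):
  10→Q | 110→X | 01→S | 10→Q | 1110→V | 10→Q | 110→X | 01→S | 01→S
Decoded message: QXSQVQXSS

QXSQVQXSS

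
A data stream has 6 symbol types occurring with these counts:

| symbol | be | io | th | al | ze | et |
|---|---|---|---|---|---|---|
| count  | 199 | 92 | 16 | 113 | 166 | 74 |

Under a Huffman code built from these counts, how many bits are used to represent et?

Repeatedly merge the two smallest:
combine th(16), et(74) → 90
combine 90, io(92) → 182
combine al(113), ze(166) → 279
combine 182, be(199) → 381
combine 279, 381 → 660
The subtree containing et is merged 4 times, so code length = 4.

4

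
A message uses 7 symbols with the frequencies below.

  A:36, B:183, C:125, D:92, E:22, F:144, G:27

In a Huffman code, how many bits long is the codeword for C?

Build the tree from the bottom:
merge E(22) and G(27): 49
merge A(36) and 49: 85
merge 85 and D(92): 177
merge C(125) and F(144): 269
merge 177 and B(183): 360
merge 269 and 360: 629
C's leaf is at depth 2, giving a 2-bit codeword.

2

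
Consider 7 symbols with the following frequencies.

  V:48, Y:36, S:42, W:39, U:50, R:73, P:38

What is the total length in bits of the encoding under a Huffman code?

905

Greedily combine the two least-frequent nodes:
combine Y(36), P(38) → 74
combine W(39), S(42) → 81
combine V(48), U(50) → 98
combine R(73), 74 → 147
combine 81, 98 → 179
combine 147, 179 → 326
Total encoded bits = sum of merged weights = 74 + 81 + 98 + 147 + 179 + 326 = 905.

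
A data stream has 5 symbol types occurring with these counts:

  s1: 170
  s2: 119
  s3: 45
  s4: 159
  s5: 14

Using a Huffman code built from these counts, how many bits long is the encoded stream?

Merge the two smallest weights repeatedly:
combine s5(14), s3(45) → 59
combine 59, s2(119) → 178
combine s4(159), s1(170) → 329
combine 178, 329 → 507
The encoded length is the sum of every internal node's weight: 59 + 178 + 329 + 507 = 1073 bits.

1073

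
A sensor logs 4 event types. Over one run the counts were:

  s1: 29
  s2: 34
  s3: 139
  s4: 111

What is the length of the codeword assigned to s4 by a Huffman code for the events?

Huffman merges, smallest pair first:
s1(29) + s2(34) → 63
63 + s4(111) → 174
s3(139) + 174 → 313
The subtree containing s4 is merged 2 times, so code length = 2.

2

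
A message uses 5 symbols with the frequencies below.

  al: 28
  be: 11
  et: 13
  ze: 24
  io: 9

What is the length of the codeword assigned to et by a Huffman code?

Repeatedly merge the two smallest:
merge io(9) and be(11): 20
merge et(13) and 20: 33
merge ze(24) and al(28): 52
merge 33 and 52: 85
et's leaf is at depth 2, giving a 2-bit codeword.

2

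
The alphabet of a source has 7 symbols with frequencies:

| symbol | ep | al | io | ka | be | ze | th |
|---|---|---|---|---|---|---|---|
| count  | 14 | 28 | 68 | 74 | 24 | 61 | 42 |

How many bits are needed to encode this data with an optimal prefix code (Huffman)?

829

Merge the two smallest weights repeatedly:
ep(14) + be(24) → 38
al(28) + 38 → 66
th(42) + ze(61) → 103
66 + io(68) → 134
ka(74) + 103 → 177
134 + 177 → 311
Each symbol's bit-cost is frequency × depth; summing gives 829 bits (equivalently 38 + 66 + 103 + 134 + 177 + 311).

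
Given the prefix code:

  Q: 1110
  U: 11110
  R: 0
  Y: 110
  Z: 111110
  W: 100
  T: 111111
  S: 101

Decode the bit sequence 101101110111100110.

Read left to right; each codeword is recognised as soon as it completes (prefix code):
  101→S | 101→S | 110→Y | 11110→U | 0→R | 110→Y
Decoded message: SSYURY

SSYURY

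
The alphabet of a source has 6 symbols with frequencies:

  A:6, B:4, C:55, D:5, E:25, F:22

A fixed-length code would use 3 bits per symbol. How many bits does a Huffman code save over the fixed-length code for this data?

111

Fixed-length: 3 bits × 117 symbols = 351 bits.
Huffman merges:
merge B(4) and D(5): 9
merge A(6) and 9: 15
merge 15 and F(22): 37
merge E(25) and 37: 62
merge C(55) and 62: 117
Huffman total = 9 + 15 + 37 + 62 + 117 = 240 bits.
Saving = 351 − 240 = 111 bits.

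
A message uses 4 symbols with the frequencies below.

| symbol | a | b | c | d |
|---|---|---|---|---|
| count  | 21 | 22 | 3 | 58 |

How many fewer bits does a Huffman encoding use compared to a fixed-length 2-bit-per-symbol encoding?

Fixed-length: 2 bits × 104 symbols = 208 bits.
Huffman merges:
combine c(3), a(21) → 24
combine b(22), 24 → 46
combine 46, d(58) → 104
Huffman total = 24 + 46 + 104 = 174 bits.
Saving = 208 − 174 = 34 bits.

34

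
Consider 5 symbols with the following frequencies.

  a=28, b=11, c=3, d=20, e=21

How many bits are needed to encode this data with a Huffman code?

Merge the two smallest weights repeatedly:
merge c(3) and b(11): 14
merge 14 and d(20): 34
merge e(21) and a(28): 49
merge 34 and 49: 83
Each symbol's bit-cost is frequency × depth; summing gives 180 bits (equivalently 14 + 34 + 49 + 83).

180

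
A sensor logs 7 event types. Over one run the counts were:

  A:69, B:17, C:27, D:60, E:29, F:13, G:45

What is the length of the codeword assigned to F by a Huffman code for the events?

4

Build the tree from the bottom:
F(13) + B(17) → 30
C(27) + E(29) → 56
30 + G(45) → 75
56 + D(60) → 116
A(69) + 75 → 144
116 + 144 → 260
F sits 4 levels below the root, so its codeword is 4 bits.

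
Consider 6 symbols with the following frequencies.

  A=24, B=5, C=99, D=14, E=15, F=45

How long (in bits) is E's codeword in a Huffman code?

4

Build the tree from the bottom:
B(5) + D(14) → 19
E(15) + 19 → 34
A(24) + 34 → 58
F(45) + 58 → 103
C(99) + 103 → 202
E sits 4 levels below the root, so its codeword is 4 bits.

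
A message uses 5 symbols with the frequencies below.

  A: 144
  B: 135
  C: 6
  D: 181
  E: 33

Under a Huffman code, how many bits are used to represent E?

4

Build the tree from the bottom:
combine C(6), E(33) → 39
combine 39, B(135) → 174
combine A(144), 174 → 318
combine D(181), 318 → 499
The subtree containing E is merged 4 times, so code length = 4.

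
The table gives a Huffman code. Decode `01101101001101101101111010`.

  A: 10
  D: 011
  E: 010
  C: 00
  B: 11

DDEDDDDBE

Read left to right; each codeword is recognised as soon as it completes (prefix code):
  011→D | 011→D | 010→E | 011→D | 011→D | 011→D | 011→D | 11→B | 010→E
Decoded message: DDEDDDDBE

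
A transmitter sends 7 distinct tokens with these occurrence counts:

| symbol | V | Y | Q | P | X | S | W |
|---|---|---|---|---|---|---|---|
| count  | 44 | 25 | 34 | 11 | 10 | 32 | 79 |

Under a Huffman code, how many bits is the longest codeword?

Merge the two lowest-weight nodes at each step:
merge X(10) and P(11): 21
merge 21 and Y(25): 46
merge S(32) and Q(34): 66
merge V(44) and 46: 90
merge 66 and W(79): 145
merge 90 and 145: 235
Maximum depth reached is 4.

4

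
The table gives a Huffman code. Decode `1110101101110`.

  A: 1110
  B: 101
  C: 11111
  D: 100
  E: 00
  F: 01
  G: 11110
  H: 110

Read left to right; each codeword is recognised as soon as it completes (prefix code):
  1110→A | 101→B | 101→B | 110→H
Decoded message: ABBH

ABBH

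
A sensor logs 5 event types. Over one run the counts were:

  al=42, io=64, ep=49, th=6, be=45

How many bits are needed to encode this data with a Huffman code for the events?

Greedily combine the two least-frequent nodes:
th(6) + al(42) → 48
be(45) + 48 → 93
ep(49) + io(64) → 113
93 + 113 → 206
The encoded length is the sum of every internal node's weight: 48 + 93 + 113 + 206 = 460 bits.

460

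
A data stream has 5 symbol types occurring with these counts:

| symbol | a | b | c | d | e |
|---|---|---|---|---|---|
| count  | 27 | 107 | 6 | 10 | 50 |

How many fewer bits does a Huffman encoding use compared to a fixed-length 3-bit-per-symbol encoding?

Fixed-length: 3 bits × 200 symbols = 600 bits.
Huffman merges:
combine c(6), d(10) → 16
combine 16, a(27) → 43
combine 43, e(50) → 93
combine 93, b(107) → 200
Huffman total = 16 + 43 + 93 + 200 = 352 bits.
Saving = 600 − 352 = 248 bits.

248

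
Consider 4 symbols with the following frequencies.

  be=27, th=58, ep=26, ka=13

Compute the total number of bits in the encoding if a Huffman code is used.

Merge the two smallest weights repeatedly:
merge ka(13) and ep(26): 39
merge be(27) and 39: 66
merge th(58) and 66: 124
The encoded length is the sum of every internal node's weight: 39 + 66 + 124 = 229 bits.

229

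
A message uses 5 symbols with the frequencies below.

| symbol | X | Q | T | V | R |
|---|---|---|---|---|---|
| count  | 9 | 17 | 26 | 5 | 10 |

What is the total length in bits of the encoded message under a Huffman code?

146

Greedily combine the two least-frequent nodes:
merge V(5) and X(9): 14
merge R(10) and 14: 24
merge Q(17) and 24: 41
merge T(26) and 41: 67
Total encoded bits = sum of merged weights = 14 + 24 + 41 + 67 = 146.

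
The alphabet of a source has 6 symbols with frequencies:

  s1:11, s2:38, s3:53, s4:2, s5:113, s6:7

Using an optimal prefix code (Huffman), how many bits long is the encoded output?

Greedily combine the two least-frequent nodes:
merge s4(2) and s6(7): 9
merge 9 and s1(11): 20
merge 20 and s2(38): 58
merge s3(53) and 58: 111
merge 111 and s5(113): 224
Each symbol's bit-cost is frequency × depth; summing gives 422 bits (equivalently 9 + 20 + 58 + 111 + 224).

422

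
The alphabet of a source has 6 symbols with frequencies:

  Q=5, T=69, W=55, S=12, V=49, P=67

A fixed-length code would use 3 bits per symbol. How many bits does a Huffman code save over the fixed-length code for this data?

Fixed-length: 3 bits × 257 symbols = 771 bits.
Huffman merges:
combine Q(5), S(12) → 17
combine 17, V(49) → 66
combine W(55), 66 → 121
combine P(67), T(69) → 136
combine 121, 136 → 257
Huffman total = 17 + 66 + 121 + 136 + 257 = 597 bits.
Saving = 771 − 597 = 174 bits.

174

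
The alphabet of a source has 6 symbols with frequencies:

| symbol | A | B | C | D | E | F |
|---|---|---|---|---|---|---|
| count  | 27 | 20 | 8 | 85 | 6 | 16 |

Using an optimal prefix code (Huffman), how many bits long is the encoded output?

Merge the two smallest weights repeatedly:
combine E(6), C(8) → 14
combine 14, F(16) → 30
combine B(20), A(27) → 47
combine 30, 47 → 77
combine 77, D(85) → 162
Each symbol's bit-cost is frequency × depth; summing gives 330 bits (equivalently 14 + 30 + 47 + 77 + 162).

330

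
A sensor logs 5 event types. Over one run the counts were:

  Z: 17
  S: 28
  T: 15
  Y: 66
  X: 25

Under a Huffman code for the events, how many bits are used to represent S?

Build the tree from the bottom:
combine T(15), Z(17) → 32
combine X(25), S(28) → 53
combine 32, 53 → 85
combine Y(66), 85 → 151
S sits 3 levels below the root, so its codeword is 3 bits.

3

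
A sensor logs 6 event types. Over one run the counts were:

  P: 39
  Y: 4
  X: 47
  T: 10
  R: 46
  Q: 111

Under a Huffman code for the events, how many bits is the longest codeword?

Merge the two lowest-weight nodes at each step:
combine Y(4), T(10) → 14
combine 14, P(39) → 53
combine R(46), X(47) → 93
combine 53, 93 → 146
combine Q(111), 146 → 257
Maximum depth reached is 4.

4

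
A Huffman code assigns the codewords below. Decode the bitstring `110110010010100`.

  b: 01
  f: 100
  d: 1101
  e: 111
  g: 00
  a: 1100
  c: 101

Read left to right; each codeword is recognised as soon as it completes (prefix code):
  1101→d | 100→f | 100→f | 101→c | 00→g
Decoded message: dffcg

dffcg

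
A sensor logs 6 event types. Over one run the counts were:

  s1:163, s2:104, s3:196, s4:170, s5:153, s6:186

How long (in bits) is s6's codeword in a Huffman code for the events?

Repeatedly merge the two smallest:
s2(104) + s5(153) → 257
s1(163) + s4(170) → 333
s6(186) + s3(196) → 382
257 + 333 → 590
382 + 590 → 972
The subtree containing s6 is merged 2 times, so code length = 2.

2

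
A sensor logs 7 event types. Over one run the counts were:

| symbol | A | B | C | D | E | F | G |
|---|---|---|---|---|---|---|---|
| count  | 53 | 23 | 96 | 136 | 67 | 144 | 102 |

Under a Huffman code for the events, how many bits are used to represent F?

Build the tree from the bottom:
merge B(23) and A(53): 76
merge E(67) and 76: 143
merge C(96) and G(102): 198
merge D(136) and 143: 279
merge F(144) and 198: 342
merge 279 and 342: 621
F's leaf is at depth 2, giving a 2-bit codeword.

2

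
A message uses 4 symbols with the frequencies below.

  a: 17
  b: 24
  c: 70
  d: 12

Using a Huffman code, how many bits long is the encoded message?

205

Build the Huffman tree bottom-up:
merge d(12) and a(17): 29
merge b(24) and 29: 53
merge 53 and c(70): 123
Total encoded bits = sum of merged weights = 29 + 53 + 123 = 205.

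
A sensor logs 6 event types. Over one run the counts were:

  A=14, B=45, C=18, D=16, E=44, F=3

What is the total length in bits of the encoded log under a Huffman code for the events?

Greedily combine the two least-frequent nodes:
merge F(3) and A(14): 17
merge D(16) and 17: 33
merge C(18) and 33: 51
merge E(44) and B(45): 89
merge 51 and 89: 140
Total encoded bits = sum of merged weights = 17 + 33 + 51 + 89 + 140 = 330.

330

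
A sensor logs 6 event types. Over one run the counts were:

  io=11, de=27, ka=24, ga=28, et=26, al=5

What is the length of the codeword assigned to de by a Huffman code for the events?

2

Build the tree from the bottom:
combine al(5), io(11) → 16
combine 16, ka(24) → 40
combine et(26), de(27) → 53
combine ga(28), 40 → 68
combine 53, 68 → 121
de's leaf is at depth 2, giving a 2-bit codeword.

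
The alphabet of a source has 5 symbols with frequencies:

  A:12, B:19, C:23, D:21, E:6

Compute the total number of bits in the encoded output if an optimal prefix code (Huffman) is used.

Build the Huffman tree bottom-up:
merge E(6) and A(12): 18
merge 18 and B(19): 37
merge D(21) and C(23): 44
merge 37 and 44: 81
Total encoded bits = sum of merged weights = 18 + 37 + 44 + 81 = 180.

180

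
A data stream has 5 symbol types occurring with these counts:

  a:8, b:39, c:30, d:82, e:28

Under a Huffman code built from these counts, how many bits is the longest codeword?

Merge the two lowest-weight nodes at each step:
combine a(8), e(28) → 36
combine c(30), 36 → 66
combine b(39), 66 → 105
combine d(82), 105 → 187
The rarest symbols sit at the bottom; the longest codeword is 4 bits.

4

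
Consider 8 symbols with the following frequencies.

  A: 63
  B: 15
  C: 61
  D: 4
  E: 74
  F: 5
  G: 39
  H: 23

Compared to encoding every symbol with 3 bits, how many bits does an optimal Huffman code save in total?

Fixed-length: 3 bits × 284 symbols = 852 bits.
Huffman merges:
merge D(4) and F(5): 9
merge 9 and B(15): 24
merge H(23) and 24: 47
merge G(39) and 47: 86
merge C(61) and A(63): 124
merge E(74) and 86: 160
merge 124 and 160: 284
Huffman total = 9 + 24 + 47 + 86 + 124 + 160 + 284 = 734 bits.
Saving = 852 − 734 = 118 bits.

118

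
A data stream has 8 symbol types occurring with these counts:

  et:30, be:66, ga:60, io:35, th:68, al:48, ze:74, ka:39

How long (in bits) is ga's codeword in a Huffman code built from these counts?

3

Repeatedly merge the two smallest:
combine et(30), io(35) → 65
combine ka(39), al(48) → 87
combine ga(60), 65 → 125
combine be(66), th(68) → 134
combine ze(74), 87 → 161
combine 125, 134 → 259
combine 161, 259 → 420
ga sits 3 levels below the root, so its codeword is 3 bits.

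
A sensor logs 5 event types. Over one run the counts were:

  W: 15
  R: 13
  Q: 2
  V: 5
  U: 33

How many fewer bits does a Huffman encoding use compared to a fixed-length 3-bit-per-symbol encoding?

74

Fixed-length: 3 bits × 68 symbols = 204 bits.
Huffman merges:
merge Q(2) and V(5): 7
merge 7 and R(13): 20
merge W(15) and 20: 35
merge U(33) and 35: 68
Huffman total = 7 + 20 + 35 + 68 = 130 bits.
Saving = 204 − 130 = 74 bits.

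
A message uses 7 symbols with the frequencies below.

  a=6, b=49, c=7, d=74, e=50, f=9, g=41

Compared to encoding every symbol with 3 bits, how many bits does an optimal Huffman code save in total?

138

Fixed-length: 3 bits × 236 symbols = 708 bits.
Huffman merges:
combine a(6), c(7) → 13
combine f(9), 13 → 22
combine 22, g(41) → 63
combine b(49), e(50) → 99
combine 63, d(74) → 137
combine 99, 137 → 236
Huffman total = 13 + 22 + 63 + 99 + 137 + 236 = 570 bits.
Saving = 708 − 570 = 138 bits.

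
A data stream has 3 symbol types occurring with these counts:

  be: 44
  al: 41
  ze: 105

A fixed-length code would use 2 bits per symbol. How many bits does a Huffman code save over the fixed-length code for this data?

105

Fixed-length: 2 bits × 190 symbols = 380 bits.
Huffman merges:
combine al(41), be(44) → 85
combine 85, ze(105) → 190
Huffman total = 85 + 190 = 275 bits.
Saving = 380 − 275 = 105 bits.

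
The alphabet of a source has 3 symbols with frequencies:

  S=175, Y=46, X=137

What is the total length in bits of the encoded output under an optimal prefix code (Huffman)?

541

Greedily combine the two least-frequent nodes:
Y(46) + X(137) → 183
S(175) + 183 → 358
Total encoded bits = sum of merged weights = 183 + 358 = 541.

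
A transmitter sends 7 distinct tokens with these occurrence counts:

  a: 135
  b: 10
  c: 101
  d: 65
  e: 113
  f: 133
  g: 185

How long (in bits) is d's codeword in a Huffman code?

Huffman merges, smallest pair first:
b(10) + d(65) → 75
75 + c(101) → 176
e(113) + f(133) → 246
a(135) + 176 → 311
g(185) + 246 → 431
311 + 431 → 742
The subtree containing d is merged 4 times, so code length = 4.

4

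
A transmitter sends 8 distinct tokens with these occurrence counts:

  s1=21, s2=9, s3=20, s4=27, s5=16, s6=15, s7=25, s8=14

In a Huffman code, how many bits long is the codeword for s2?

4

Repeatedly merge the two smallest:
merge s2(9) and s8(14): 23
merge s6(15) and s5(16): 31
merge s3(20) and s1(21): 41
merge 23 and s7(25): 48
merge s4(27) and 31: 58
merge 41 and 48: 89
merge 58 and 89: 147
The subtree containing s2 is merged 4 times, so code length = 4.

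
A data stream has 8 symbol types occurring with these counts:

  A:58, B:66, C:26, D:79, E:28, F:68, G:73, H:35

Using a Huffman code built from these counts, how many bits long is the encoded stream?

Greedily combine the two least-frequent nodes:
combine C(26), E(28) → 54
combine H(35), 54 → 89
combine A(58), B(66) → 124
combine F(68), G(73) → 141
combine D(79), 89 → 168
combine 124, 141 → 265
combine 168, 265 → 433
Each symbol's bit-cost is frequency × depth; summing gives 1274 bits (equivalently 54 + 89 + 124 + 141 + 168 + 265 + 433).

1274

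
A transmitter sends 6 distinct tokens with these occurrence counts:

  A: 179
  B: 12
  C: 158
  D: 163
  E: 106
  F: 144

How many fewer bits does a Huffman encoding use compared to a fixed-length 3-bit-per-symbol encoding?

Fixed-length: 3 bits × 762 symbols = 2286 bits.
Huffman merges:
merge B(12) and E(106): 118
merge 118 and F(144): 262
merge C(158) and D(163): 321
merge A(179) and 262: 441
merge 321 and 441: 762
Huffman total = 118 + 262 + 321 + 441 + 762 = 1904 bits.
Saving = 2286 − 1904 = 382 bits.

382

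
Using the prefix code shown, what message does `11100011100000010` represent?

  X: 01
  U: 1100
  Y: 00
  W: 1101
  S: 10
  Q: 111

Read left to right; each codeword is recognised as soon as it completes (prefix code):
  111→Q | 00→Y | 01→X | 1100→U | 00→Y | 00→Y | 10→S
Decoded message: QYXUYYS

QYXUYYS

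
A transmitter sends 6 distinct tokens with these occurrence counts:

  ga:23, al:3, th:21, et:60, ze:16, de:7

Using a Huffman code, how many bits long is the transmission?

Greedily combine the two least-frequent nodes:
merge al(3) and de(7): 10
merge 10 and ze(16): 26
merge th(21) and ga(23): 44
merge 26 and 44: 70
merge et(60) and 70: 130
The encoded length is the sum of every internal node's weight: 10 + 26 + 44 + 70 + 130 = 280 bits.

280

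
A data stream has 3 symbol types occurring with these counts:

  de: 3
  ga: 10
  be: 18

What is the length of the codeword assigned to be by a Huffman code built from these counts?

Build the tree from the bottom:
combine de(3), ga(10) → 13
combine 13, be(18) → 31
be is a child of the root — depth 1, so its codeword is a single bit.

1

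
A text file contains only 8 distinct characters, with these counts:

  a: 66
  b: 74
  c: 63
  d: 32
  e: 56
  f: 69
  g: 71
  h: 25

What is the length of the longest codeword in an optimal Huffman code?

Merge the two lowest-weight nodes at each step:
h(25) + d(32) → 57
e(56) + 57 → 113
c(63) + a(66) → 129
f(69) + g(71) → 140
b(74) + 113 → 187
129 + 140 → 269
187 + 269 → 456
The first pair merged (h, d) ends up deepest, at depth 4.

4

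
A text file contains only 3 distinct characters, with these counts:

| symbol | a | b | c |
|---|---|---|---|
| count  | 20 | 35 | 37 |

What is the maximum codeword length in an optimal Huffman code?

2

Merge the two lowest-weight nodes at each step:
a(20) + b(35) → 55
c(37) + 55 → 92
The first pair merged (a, b) ends up deepest, at depth 2.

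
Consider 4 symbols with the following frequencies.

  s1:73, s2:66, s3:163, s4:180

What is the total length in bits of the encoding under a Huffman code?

923

Merge the two smallest weights repeatedly:
combine s2(66), s1(73) → 139
combine 139, s3(163) → 302
combine s4(180), 302 → 482
Each symbol's bit-cost is frequency × depth; summing gives 923 bits (equivalently 139 + 302 + 482).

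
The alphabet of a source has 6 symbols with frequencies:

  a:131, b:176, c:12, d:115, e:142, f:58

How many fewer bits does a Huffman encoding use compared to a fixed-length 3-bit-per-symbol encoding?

Fixed-length: 3 bits × 634 symbols = 1902 bits.
Huffman merges:
c(12) + f(58) → 70
70 + d(115) → 185
a(131) + e(142) → 273
b(176) + 185 → 361
273 + 361 → 634
Huffman total = 70 + 185 + 273 + 361 + 634 = 1523 bits.
Saving = 1902 − 1523 = 379 bits.

379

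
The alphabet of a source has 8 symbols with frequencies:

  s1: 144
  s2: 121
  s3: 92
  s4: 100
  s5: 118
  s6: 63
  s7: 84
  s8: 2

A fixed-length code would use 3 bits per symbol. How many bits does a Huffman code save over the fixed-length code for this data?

79

Fixed-length: 3 bits × 724 symbols = 2172 bits.
Huffman merges:
combine s8(2), s6(63) → 65
combine 65, s7(84) → 149
combine s3(92), s4(100) → 192
combine s5(118), s2(121) → 239
combine s1(144), 149 → 293
combine 192, 239 → 431
combine 293, 431 → 724
Huffman total = 65 + 149 + 192 + 239 + 293 + 431 + 724 = 2093 bits.
Saving = 2172 − 2093 = 79 bits.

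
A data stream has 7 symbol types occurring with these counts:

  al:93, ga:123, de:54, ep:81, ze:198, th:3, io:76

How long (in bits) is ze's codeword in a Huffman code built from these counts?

Build the tree from the bottom:
combine th(3), de(54) → 57
combine 57, io(76) → 133
combine ep(81), al(93) → 174
combine ga(123), 133 → 256
combine 174, ze(198) → 372
combine 256, 372 → 628
ze sits 2 levels below the root, so its codeword is 2 bits.

2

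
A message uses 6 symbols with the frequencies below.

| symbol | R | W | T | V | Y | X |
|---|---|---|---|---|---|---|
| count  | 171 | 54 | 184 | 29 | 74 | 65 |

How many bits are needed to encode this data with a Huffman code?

1376

Merge the two smallest weights repeatedly:
combine V(29), W(54) → 83
combine X(65), Y(74) → 139
combine 83, 139 → 222
combine R(171), T(184) → 355
combine 222, 355 → 577
Total encoded bits = sum of merged weights = 83 + 139 + 222 + 355 + 577 = 1376.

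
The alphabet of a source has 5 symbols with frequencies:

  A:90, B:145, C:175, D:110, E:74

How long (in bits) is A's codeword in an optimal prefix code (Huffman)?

Build the tree from the bottom:
merge E(74) and A(90): 164
merge D(110) and B(145): 255
merge 164 and C(175): 339
merge 255 and 339: 594
The subtree containing A is merged 3 times, so code length = 3.

3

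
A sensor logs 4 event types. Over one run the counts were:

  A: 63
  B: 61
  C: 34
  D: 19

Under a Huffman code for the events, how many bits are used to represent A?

1

Repeatedly merge the two smallest:
combine D(19), C(34) → 53
combine 53, B(61) → 114
combine A(63), 114 → 177
A is merged only at the final step, so code length = 1.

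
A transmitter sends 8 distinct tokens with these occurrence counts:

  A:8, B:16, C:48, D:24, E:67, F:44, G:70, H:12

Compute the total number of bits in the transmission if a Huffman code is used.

786

Merge the two smallest weights repeatedly:
combine A(8), H(12) → 20
combine B(16), 20 → 36
combine D(24), 36 → 60
combine F(44), C(48) → 92
combine 60, E(67) → 127
combine G(70), 92 → 162
combine 127, 162 → 289
The encoded length is the sum of every internal node's weight: 20 + 36 + 60 + 92 + 127 + 162 + 289 = 786 bits.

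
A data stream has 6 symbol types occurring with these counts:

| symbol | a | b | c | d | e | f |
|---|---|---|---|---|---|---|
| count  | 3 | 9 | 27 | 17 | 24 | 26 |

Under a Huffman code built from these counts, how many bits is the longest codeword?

Merge the two lowest-weight nodes at each step:
combine a(3), b(9) → 12
combine 12, d(17) → 29
combine e(24), f(26) → 50
combine c(27), 29 → 56
combine 50, 56 → 106
Maximum depth reached is 4.

4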